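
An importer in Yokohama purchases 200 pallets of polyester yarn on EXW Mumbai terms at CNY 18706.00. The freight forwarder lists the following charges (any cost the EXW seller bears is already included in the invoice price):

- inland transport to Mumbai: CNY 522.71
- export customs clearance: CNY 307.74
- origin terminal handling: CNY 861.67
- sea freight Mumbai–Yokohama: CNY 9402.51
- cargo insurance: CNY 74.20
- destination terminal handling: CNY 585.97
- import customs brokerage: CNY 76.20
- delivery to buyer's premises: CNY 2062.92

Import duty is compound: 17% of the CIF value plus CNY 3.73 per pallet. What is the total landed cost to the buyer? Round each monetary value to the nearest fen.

Total landed cost: CNY 38424.64

EXW: the seller makes goods available at their premises; the buyer bears all onward costs.
CIF value = EXW price + inland to port + export clearance + origin terminal + freight + insurance = 18706.00 + 522.71 + 307.74 + 861.67 + 9402.51 + 74.20 = 29874.83
Ad valorem component: 29874.83 × 17% = 5078.72
Specific component: 200 × 3.73 = 746.00
Import duty = 5078.72 + 746.00 = 5824.72
Buyer bears: inland to port 522.71 + export clearance 307.74 + origin terminal 861.67 + freight 9402.51 + insurance 74.20 + destination terminal 585.97 + brokerage 76.20 + delivery 2062.92 + duty 5824.72 = 19718.64
Landed cost = invoice 18706.00 + 19718.64 = 38424.64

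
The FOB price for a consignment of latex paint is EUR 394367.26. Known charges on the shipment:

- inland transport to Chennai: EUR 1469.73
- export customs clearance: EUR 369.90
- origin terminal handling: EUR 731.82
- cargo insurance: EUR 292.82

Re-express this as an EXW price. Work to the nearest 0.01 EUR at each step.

Not relevant to the conversion: insurance — on the buyer under both terms; not part of either seller's price.
From FOB to EXW, the seller no longer bears: inland to port, export clearance, origin terminal.
EXW price = 394367.26 − 1469.73 − 369.90 − 731.82 = 391795.81

EXW price: EUR 391795.81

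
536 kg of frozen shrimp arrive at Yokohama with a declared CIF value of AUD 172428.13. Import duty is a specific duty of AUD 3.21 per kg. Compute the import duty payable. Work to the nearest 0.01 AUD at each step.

Import duty: AUD 1720.56

Import duty = 536 × 3.21 = 1720.56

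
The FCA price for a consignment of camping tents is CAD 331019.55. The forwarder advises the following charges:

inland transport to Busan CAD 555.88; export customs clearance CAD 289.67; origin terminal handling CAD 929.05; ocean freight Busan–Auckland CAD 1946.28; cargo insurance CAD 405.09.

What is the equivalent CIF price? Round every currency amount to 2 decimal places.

Not relevant to the conversion: export clearance, inland to port — on the seller under both FCA and CIF; already in the FCA price and stays in the CIF price.
From FCA to CIF, the seller additionally bears: origin terminal, freight, insurance.
CIF price = 331019.55 + 929.05 + 1946.28 + 405.09 = 334299.97

CIF price: CAD 334299.97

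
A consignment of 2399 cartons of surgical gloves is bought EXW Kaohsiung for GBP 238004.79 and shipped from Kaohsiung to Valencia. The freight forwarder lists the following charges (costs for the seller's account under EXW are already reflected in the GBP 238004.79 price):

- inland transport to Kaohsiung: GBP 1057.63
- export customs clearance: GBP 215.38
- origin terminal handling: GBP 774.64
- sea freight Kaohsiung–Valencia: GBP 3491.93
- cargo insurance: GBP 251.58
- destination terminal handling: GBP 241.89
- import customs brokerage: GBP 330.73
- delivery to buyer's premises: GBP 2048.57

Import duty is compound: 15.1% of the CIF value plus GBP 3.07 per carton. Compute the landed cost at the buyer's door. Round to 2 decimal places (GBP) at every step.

EXW: the seller makes goods available at their premises; the buyer bears all onward costs.
CIF value = EXW price + inland to port + export clearance + origin terminal + freight + insurance = 238004.79 + 1057.63 + 215.38 + 774.64 + 3491.93 + 251.58 = 243795.95
Ad valorem component: 243795.95 × 15.1% = 36813.19
Specific component: 2399 × 3.07 = 7364.93
Import duty = 36813.19 + 7364.93 = 44178.12
Buyer bears: inland to port 1057.63 + export clearance 215.38 + origin terminal 774.64 + freight 3491.93 + insurance 251.58 + destination terminal 241.89 + brokerage 330.73 + delivery 2048.57 + duty 44178.12 = 52590.47
Landed cost = invoice 238004.79 + 52590.47 = 290595.26

Total landed cost: GBP 290595.26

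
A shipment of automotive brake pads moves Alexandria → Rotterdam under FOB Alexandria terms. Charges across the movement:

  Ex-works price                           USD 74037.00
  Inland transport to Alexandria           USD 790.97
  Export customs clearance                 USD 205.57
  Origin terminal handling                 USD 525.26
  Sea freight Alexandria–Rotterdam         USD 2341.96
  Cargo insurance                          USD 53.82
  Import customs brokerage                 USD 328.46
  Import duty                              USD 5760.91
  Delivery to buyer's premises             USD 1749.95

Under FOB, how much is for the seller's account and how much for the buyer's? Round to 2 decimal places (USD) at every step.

FOB: the seller bears costs until goods are on board at the origin port; the buyer bears freight, insurance and all costs thereafter.
Seller's account: goods 74037.00 + inland to port 790.97 + export clearance 205.57 + origin terminal 525.26 = 75558.80
Buyer's account: freight 2341.96 + insurance 53.82 + brokerage 328.46 + duty 5760.91 + delivery 1749.95 = 10235.10

Seller: USD 75558.80; buyer: USD 10235.10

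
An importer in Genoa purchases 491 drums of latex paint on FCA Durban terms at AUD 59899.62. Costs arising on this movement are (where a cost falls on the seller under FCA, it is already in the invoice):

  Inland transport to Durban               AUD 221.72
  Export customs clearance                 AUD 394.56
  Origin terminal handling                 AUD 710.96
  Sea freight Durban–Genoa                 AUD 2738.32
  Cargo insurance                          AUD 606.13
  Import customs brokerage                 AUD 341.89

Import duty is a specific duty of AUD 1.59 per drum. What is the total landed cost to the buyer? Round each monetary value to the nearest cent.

Total landed cost: AUD 65077.61

FCA: the seller delivers export-cleared goods to the carrier; the buyer bears costs from that point.
Already in the invoice (seller's account under FCA): inland to port, export clearance — exclude.
CIF value = FCA price + origin terminal + freight + insurance = 59899.62 + 710.96 + 2738.32 + 606.13 = 63955.03
Import duty = 491 × 1.59 = 780.69
Buyer bears: origin terminal 710.96 + freight 2738.32 + insurance 606.13 + brokerage 341.89 + duty 780.69 = 5177.99
Landed cost = invoice 59899.62 + 5177.99 = 65077.61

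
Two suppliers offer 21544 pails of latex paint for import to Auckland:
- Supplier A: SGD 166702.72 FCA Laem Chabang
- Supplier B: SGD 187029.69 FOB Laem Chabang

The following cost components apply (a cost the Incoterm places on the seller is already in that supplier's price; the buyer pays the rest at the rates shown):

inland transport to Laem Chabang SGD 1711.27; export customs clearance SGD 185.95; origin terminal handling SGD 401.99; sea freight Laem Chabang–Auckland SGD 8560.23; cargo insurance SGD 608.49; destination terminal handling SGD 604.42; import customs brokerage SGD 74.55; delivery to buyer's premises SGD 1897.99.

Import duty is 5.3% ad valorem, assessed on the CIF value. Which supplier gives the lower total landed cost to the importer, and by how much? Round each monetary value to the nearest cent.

Supplier A (FCA):
CIF value = FCA price + origin terminal + freight + insurance = 166702.72 + 401.99 + 8560.23 + 608.49 = 176273.43
Import duty = 176273.43 × 5.3% = 9342.49
Buyer bears (A): 401.99 + 8560.23 + 608.49 + 604.42 + 74.55 + 1897.99 = 12147.67
Landed cost (A) = invoice 166702.72 + 12147.67 + duty 9342.49 = 188192.88
Supplier B (FOB):
CIF value = FOB price + freight + insurance = 187029.69 + 8560.23 + 608.49 = 196198.41
Import duty = 196198.41 × 5.3% = 10398.52
Buyer bears (B): 8560.23 + 608.49 + 604.42 + 74.55 + 1897.99 = 11745.68
Landed cost (B) = invoice 187029.69 + 11745.68 + duty 10398.52 = 209173.89
Difference = |188192.88 − 209173.89| = 20981.01

Supplier A is cheaper by SGD 20981.01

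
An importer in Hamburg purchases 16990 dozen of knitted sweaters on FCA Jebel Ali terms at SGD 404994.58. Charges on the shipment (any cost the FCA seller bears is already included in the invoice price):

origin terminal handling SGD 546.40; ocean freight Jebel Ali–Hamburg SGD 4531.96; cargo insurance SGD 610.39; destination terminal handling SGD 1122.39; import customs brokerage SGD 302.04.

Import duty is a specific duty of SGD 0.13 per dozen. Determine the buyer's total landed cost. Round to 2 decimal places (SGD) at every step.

Total landed cost: SGD 414316.46

FCA: the seller delivers export-cleared goods to the carrier; the buyer bears costs from that point.
CIF value = FCA price + origin terminal + freight + insurance = 404994.58 + 546.40 + 4531.96 + 610.39 = 410683.33
Import duty = 16990 × 0.13 = 2208.70
Buyer bears: origin terminal 546.40 + freight 4531.96 + insurance 610.39 + destination terminal 1122.39 + brokerage 302.04 + duty 2208.70 = 9321.88
Landed cost = invoice 404994.58 + 9321.88 = 414316.46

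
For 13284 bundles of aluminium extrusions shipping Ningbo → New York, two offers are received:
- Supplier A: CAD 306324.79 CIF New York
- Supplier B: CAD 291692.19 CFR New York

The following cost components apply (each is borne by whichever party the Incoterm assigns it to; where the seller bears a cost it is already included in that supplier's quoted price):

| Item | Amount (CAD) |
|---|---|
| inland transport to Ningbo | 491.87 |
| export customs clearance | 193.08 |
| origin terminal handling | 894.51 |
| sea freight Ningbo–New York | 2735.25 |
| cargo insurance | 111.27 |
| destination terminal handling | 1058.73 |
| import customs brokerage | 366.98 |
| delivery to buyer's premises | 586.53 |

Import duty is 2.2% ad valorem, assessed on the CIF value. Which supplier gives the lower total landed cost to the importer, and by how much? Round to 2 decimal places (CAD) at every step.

Supplier A (CIF):
The CIF price already equals the CIF value: 306324.79
Import duty = 306324.79 × 2.2% = 6739.15
Buyer bears (A): 1058.73 + 366.98 + 586.53 = 2012.24
Landed cost (A) = invoice 306324.79 + 2012.24 + duty 6739.15 = 315076.18
Supplier B (CFR):
CIF value = CFR price + insurance = 291692.19 + 111.27 = 291803.46
Import duty = 291803.46 × 2.2% = 6419.68
Buyer bears (B): 111.27 + 1058.73 + 366.98 + 586.53 = 2123.51
Landed cost (B) = invoice 291692.19 + 2123.51 + duty 6419.68 = 300235.38
Difference = |315076.18 − 300235.38| = 14840.80

Supplier B is cheaper by CAD 14840.80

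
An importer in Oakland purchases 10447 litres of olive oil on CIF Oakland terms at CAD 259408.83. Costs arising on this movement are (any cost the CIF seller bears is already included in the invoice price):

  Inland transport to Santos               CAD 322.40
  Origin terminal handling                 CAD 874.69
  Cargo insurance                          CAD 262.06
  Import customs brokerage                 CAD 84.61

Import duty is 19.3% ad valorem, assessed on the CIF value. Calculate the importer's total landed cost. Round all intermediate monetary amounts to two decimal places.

CIF: the seller pays costs through ocean freight and marine insurance to the destination port.
Already in the invoice (seller's account under CIF): inland to port, origin terminal, insurance — exclude.
The CIF price already equals the CIF value: 259408.83
Import duty = 259408.83 × 19.3% = 50065.90
Buyer bears: brokerage 84.61 + duty 50065.90 = 50150.51
Landed cost = invoice 259408.83 + 50150.51 = 309559.34

Total landed cost: CAD 309559.34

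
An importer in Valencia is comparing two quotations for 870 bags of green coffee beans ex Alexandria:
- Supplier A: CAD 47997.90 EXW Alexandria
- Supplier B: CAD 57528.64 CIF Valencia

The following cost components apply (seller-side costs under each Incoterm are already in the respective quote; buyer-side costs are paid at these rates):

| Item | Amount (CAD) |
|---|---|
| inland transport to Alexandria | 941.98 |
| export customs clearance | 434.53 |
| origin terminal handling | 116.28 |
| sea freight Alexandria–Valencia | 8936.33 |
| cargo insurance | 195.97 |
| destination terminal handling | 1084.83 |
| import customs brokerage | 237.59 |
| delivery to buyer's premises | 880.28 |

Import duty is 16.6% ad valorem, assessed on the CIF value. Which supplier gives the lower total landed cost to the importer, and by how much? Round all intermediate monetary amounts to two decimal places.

Supplier A (EXW):
CIF value = EXW price + inland to port + export clearance + origin terminal + freight + insurance = 47997.90 + 941.98 + 434.53 + 116.28 + 8936.33 + 195.97 = 58622.99
Import duty = 58622.99 × 16.6% = 9731.42
Buyer bears (A): 941.98 + 434.53 + 116.28 + 8936.33 + 195.97 + 1084.83 + 237.59 + 880.28 = 12827.79
Landed cost (A) = invoice 47997.90 + 12827.79 + duty 9731.42 = 70557.11
Supplier B (CIF):
The CIF price already equals the CIF value: 57528.64
Import duty = 57528.64 × 16.6% = 9549.75
Buyer bears (B): 1084.83 + 237.59 + 880.28 = 2202.70
Landed cost (B) = invoice 57528.64 + 2202.70 + duty 9549.75 = 69281.09
Difference = |70557.11 − 69281.09| = 1276.02

Supplier B is cheaper by CAD 1276.02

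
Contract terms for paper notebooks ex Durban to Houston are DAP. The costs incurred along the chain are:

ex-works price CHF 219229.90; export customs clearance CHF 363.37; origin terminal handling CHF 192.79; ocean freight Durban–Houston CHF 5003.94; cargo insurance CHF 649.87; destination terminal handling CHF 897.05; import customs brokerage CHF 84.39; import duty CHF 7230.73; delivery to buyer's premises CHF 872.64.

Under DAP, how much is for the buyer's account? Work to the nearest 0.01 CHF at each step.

Buyer's account: CHF 7315.12

DAP: the seller bears all costs to the named destination except import duty and clearance.
Seller's account: goods 219229.90 + export clearance 363.37 + origin terminal 192.79 + freight 5003.94 + insurance 649.87 + destination terminal 897.05 + delivery 872.64 = 227209.56
Buyer's account: brokerage 84.39 + duty 7230.73 = 7315.12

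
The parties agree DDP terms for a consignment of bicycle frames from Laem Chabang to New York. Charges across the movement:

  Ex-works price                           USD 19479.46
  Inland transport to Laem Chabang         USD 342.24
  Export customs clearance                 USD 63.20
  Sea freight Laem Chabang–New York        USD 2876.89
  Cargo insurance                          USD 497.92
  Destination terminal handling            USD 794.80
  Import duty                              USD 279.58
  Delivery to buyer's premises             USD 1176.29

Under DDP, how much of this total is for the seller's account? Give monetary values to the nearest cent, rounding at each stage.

Seller's account: USD 25510.38

DDP: the seller bears all costs including import duty.
Seller's account: goods 19479.46 + inland to port 342.24 + export clearance 63.20 + freight 2876.89 + insurance 497.92 + destination terminal 794.80 + duty 279.58 + delivery 1176.29 = 25510.38
Buyer's account: 0.00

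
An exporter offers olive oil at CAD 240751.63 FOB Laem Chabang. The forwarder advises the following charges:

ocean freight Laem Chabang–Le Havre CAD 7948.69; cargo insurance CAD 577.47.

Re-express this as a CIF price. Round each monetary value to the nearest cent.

From FOB to CIF, the seller additionally bears: freight, insurance.
CIF price = 240751.63 + 7948.69 + 577.47 = 249277.79

CIF price: CAD 249277.79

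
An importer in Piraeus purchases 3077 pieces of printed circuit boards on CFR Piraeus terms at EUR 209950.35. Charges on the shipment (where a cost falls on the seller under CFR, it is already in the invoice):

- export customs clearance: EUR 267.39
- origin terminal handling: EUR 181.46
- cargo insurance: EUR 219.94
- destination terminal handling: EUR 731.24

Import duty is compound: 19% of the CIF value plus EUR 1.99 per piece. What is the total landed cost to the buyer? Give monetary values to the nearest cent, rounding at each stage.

CFR: the seller pays costs through ocean freight to the destination port, but not insurance.
Already in the invoice (seller's account under CFR): export clearance, origin terminal — exclude.
CIF value = CFR price + insurance = 209950.35 + 219.94 = 210170.29
Ad valorem component: 210170.29 × 19% = 39932.36
Specific component: 3077 × 1.99 = 6123.23
Import duty = 39932.36 + 6123.23 = 46055.59
Buyer bears: insurance 219.94 + destination terminal 731.24 + duty 46055.59 = 47006.77
Landed cost = invoice 209950.35 + 47006.77 = 256957.12

Total landed cost: EUR 256957.12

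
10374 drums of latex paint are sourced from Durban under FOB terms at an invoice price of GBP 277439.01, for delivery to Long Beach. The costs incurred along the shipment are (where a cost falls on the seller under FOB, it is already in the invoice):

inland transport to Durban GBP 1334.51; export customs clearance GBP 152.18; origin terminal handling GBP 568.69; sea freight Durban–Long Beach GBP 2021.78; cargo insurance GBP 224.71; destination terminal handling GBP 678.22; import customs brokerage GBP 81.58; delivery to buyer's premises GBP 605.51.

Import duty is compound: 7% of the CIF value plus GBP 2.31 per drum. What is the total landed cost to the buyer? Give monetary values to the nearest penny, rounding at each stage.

Total landed cost: GBP 324592.74

FOB: the seller bears costs until goods are on board at the origin port; the buyer bears freight, insurance and all costs thereafter.
Already in the invoice (seller's account under FOB): inland to port, export clearance, origin terminal — exclude.
CIF value = FOB price + freight + insurance = 277439.01 + 2021.78 + 224.71 = 279685.50
Ad valorem component: 279685.50 × 7% = 19577.99
Specific component: 10374 × 2.31 = 23963.94
Import duty = 19577.99 + 23963.94 = 43541.93
Buyer bears: freight 2021.78 + insurance 224.71 + destination terminal 678.22 + brokerage 81.58 + delivery 605.51 + duty 43541.93 = 47153.73
Landed cost = invoice 277439.01 + 47153.73 = 324592.74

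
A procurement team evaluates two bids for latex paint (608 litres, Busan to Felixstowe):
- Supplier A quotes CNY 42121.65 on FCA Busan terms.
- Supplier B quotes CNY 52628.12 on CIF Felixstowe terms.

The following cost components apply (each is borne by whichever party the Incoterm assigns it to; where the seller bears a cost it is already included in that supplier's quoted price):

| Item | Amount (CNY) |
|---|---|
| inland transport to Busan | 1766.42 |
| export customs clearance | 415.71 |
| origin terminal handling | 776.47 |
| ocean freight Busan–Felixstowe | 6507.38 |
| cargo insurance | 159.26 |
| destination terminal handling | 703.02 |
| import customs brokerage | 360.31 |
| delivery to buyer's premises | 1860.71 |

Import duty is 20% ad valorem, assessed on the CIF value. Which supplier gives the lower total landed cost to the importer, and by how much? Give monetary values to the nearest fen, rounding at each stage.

Supplier A is cheaper by CNY 3676.03

Supplier A (FCA):
CIF value = FCA price + origin terminal + freight + insurance = 42121.65 + 776.47 + 6507.38 + 159.26 = 49564.76
Import duty = 49564.76 × 20% = 9912.95
Buyer bears (A): 776.47 + 6507.38 + 159.26 + 703.02 + 360.31 + 1860.71 = 10367.15
Landed cost (A) = invoice 42121.65 + 10367.15 + duty 9912.95 = 62401.75
Supplier B (CIF):
The CIF price already equals the CIF value: 52628.12
Import duty = 52628.12 × 20% = 10525.62
Buyer bears (B): 703.02 + 360.31 + 1860.71 = 2924.04
Landed cost (B) = invoice 52628.12 + 2924.04 + duty 10525.62 = 66077.78
Difference = |62401.75 − 66077.78| = 3676.03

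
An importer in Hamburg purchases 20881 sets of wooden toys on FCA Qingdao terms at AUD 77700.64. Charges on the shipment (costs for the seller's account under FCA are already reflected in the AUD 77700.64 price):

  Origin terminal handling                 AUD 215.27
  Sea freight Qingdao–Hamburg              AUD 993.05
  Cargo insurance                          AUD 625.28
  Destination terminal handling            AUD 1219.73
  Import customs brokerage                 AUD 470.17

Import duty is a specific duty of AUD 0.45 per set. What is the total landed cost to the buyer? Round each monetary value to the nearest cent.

Total landed cost: AUD 90620.59

FCA: the seller delivers export-cleared goods to the carrier; the buyer bears costs from that point.
CIF value = FCA price + origin terminal + freight + insurance = 77700.64 + 215.27 + 993.05 + 625.28 = 79534.24
Import duty = 20881 × 0.45 = 9396.45
Buyer bears: origin terminal 215.27 + freight 993.05 + insurance 625.28 + destination terminal 1219.73 + brokerage 470.17 + duty 9396.45 = 12919.95
Landed cost = invoice 77700.64 + 12919.95 = 90620.59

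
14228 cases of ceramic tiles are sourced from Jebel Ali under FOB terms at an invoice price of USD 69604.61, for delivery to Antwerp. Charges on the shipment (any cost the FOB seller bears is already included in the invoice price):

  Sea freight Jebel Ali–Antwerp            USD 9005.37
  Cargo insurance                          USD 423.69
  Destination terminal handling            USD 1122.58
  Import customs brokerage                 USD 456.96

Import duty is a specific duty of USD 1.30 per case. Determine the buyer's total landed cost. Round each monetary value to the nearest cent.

FOB: the seller bears costs until goods are on board at the origin port; the buyer bears freight, insurance and all costs thereafter.
CIF value = FOB price + freight + insurance = 69604.61 + 9005.37 + 423.69 = 79033.67
Import duty = 14228 × 1.30 = 18496.40
Buyer bears: freight 9005.37 + insurance 423.69 + destination terminal 1122.58 + brokerage 456.96 + duty 18496.40 = 29505.00
Landed cost = invoice 69604.61 + 29505.00 = 99109.61

Total landed cost: USD 99109.61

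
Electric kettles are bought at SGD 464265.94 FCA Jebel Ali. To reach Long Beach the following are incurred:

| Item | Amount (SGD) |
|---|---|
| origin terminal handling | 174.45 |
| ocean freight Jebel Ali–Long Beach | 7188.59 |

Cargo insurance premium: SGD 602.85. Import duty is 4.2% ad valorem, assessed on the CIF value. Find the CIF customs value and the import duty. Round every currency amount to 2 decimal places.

CIF = FCA price + pre-shipment costs + freight + insurance
CIF = 464265.94 + 174.45 + 7188.59 + 602.85 = 472231.83
Import duty = 472231.83 × 4.2% = 19833.74

CIF value: SGD 472231.83; import duty: SGD 19833.74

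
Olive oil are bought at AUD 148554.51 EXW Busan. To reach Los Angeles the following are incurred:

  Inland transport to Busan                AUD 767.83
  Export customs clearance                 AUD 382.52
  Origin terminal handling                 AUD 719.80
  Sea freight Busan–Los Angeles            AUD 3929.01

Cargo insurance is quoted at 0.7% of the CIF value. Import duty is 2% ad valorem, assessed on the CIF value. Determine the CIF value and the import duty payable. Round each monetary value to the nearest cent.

Let C be the CIF value. C = EXW price + pre-shipment costs + freight + 0.7% × C
C − 0.7% × C = 148554.51 + 767.83 + 382.52 + 719.80 + 3929.01
0.993 × C = 154353.67
C = 154353.67 / 0.993 = 155441.76
Insurance premium = 0.7% × 155441.76 = 1088.09
Import duty = 155441.76 × 2% = 3108.84

CIF value: AUD 155441.76; import duty: AUD 3108.84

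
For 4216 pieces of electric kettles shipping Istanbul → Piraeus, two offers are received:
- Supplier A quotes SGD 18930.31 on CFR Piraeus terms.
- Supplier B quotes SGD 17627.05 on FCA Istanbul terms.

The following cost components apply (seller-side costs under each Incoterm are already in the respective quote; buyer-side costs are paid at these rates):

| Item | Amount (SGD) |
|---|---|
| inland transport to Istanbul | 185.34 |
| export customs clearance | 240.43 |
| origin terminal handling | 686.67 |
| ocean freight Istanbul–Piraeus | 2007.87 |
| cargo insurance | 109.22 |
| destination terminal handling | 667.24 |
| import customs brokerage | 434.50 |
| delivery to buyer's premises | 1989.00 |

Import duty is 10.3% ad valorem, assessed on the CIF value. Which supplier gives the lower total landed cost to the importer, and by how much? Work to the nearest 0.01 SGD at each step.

Supplier A is cheaper by SGD 1534.58

Supplier A (CFR):
CIF value = CFR price + insurance = 18930.31 + 109.22 = 19039.53
Import duty = 19039.53 × 10.3% = 1961.07
Buyer bears (A): 109.22 + 667.24 + 434.50 + 1989.00 = 3199.96
Landed cost (A) = invoice 18930.31 + 3199.96 + duty 1961.07 = 24091.34
Supplier B (FCA):
CIF value = FCA price + origin terminal + freight + insurance = 17627.05 + 686.67 + 2007.87 + 109.22 = 20430.81
Import duty = 20430.81 × 10.3% = 2104.37
Buyer bears (B): 686.67 + 2007.87 + 109.22 + 667.24 + 434.50 + 1989.00 = 5894.50
Landed cost (B) = invoice 17627.05 + 5894.50 + duty 2104.37 = 25625.92
Difference = |24091.34 − 25625.92| = 1534.58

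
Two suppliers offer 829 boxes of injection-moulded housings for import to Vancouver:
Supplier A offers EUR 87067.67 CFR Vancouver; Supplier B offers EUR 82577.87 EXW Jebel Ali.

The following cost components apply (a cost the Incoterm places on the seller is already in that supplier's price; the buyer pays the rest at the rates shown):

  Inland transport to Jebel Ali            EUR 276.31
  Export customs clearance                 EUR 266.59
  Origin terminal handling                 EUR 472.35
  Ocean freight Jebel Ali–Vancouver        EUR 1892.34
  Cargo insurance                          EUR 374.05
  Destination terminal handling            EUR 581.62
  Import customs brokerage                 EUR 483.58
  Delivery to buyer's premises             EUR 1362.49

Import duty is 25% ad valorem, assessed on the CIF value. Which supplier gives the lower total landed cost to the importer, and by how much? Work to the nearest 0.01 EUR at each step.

Supplier B is cheaper by EUR 1977.76

Supplier A (CFR):
CIF value = CFR price + insurance = 87067.67 + 374.05 = 87441.72
Import duty = 87441.72 × 25% = 21860.43
Buyer bears (A): 374.05 + 581.62 + 483.58 + 1362.49 = 2801.74
Landed cost (A) = invoice 87067.67 + 2801.74 + duty 21860.43 = 111729.84
Supplier B (EXW):
CIF value = EXW price + inland to port + export clearance + origin terminal + freight + insurance = 82577.87 + 276.31 + 266.59 + 472.35 + 1892.34 + 374.05 = 85859.51
Import duty = 85859.51 × 25% = 21464.88
Buyer bears (B): 276.31 + 266.59 + 472.35 + 1892.34 + 374.05 + 581.62 + 483.58 + 1362.49 = 5709.33
Landed cost (B) = invoice 82577.87 + 5709.33 + duty 21464.88 = 109752.08
Difference = |111729.84 − 109752.08| = 1977.76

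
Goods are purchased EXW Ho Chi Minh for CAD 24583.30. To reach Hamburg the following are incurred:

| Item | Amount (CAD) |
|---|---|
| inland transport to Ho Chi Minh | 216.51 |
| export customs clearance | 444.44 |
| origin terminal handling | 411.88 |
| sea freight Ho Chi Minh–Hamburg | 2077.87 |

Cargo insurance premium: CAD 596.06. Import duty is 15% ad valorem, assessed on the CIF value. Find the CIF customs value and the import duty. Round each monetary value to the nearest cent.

CIF = EXW price + pre-shipment costs + freight + insurance
CIF = 24583.30 + 216.51 + 444.44 + 411.88 + 2077.87 + 596.06 = 28330.06
Import duty = 28330.06 × 15% = 4249.51

CIF value: CAD 28330.06; import duty: CAD 4249.51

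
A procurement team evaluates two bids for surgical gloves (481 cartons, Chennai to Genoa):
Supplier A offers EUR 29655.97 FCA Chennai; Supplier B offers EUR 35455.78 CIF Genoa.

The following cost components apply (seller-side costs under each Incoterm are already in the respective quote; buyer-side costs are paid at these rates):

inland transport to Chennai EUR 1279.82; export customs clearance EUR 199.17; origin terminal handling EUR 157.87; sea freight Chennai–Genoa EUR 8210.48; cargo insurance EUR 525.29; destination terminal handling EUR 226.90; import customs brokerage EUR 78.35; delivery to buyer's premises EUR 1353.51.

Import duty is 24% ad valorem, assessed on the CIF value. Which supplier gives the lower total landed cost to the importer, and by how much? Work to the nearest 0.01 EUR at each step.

Supplier B is cheaper by EUR 3836.35

Supplier A (FCA):
CIF value = FCA price + origin terminal + freight + insurance = 29655.97 + 157.87 + 8210.48 + 525.29 = 38549.61
Import duty = 38549.61 × 24% = 9251.91
Buyer bears (A): 157.87 + 8210.48 + 525.29 + 226.90 + 78.35 + 1353.51 = 10552.40
Landed cost (A) = invoice 29655.97 + 10552.40 + duty 9251.91 = 49460.28
Supplier B (CIF):
The CIF price already equals the CIF value: 35455.78
Import duty = 35455.78 × 24% = 8509.39
Buyer bears (B): 226.90 + 78.35 + 1353.51 = 1658.76
Landed cost (B) = invoice 35455.78 + 1658.76 + duty 8509.39 = 45623.93
Difference = |49460.28 − 45623.93| = 3836.35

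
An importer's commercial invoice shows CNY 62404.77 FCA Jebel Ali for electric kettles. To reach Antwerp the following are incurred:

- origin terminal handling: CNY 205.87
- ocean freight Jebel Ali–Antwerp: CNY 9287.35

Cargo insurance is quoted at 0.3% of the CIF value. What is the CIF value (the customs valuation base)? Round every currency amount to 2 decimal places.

CIF value: CNY 72114.33

Let C be the CIF value. C = FCA price + pre-shipment costs + freight + 0.3% × C
C − 0.3% × C = 62404.77 + 205.87 + 9287.35
0.997 × C = 71897.99
C = 71897.99 / 0.997 = 72114.33
Insurance premium = 0.3% × 72114.33 = 216.34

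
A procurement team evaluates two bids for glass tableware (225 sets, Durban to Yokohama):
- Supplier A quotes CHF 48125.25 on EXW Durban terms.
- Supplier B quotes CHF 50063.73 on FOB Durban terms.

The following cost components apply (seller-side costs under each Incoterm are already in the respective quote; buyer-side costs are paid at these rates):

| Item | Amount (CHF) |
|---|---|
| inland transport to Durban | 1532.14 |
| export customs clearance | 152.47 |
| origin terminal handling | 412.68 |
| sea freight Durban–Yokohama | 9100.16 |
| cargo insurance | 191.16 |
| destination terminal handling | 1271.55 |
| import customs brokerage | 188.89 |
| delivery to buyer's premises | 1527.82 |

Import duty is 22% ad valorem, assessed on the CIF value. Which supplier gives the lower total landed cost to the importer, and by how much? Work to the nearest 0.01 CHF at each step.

Supplier A (EXW):
CIF value = EXW price + inland to port + export clearance + origin terminal + freight + insurance = 48125.25 + 1532.14 + 152.47 + 412.68 + 9100.16 + 191.16 = 59513.86
Import duty = 59513.86 × 22% = 13093.05
Buyer bears (A): 1532.14 + 152.47 + 412.68 + 9100.16 + 191.16 + 1271.55 + 188.89 + 1527.82 = 14376.87
Landed cost (A) = invoice 48125.25 + 14376.87 + duty 13093.05 = 75595.17
Supplier B (FOB):
CIF value = FOB price + freight + insurance = 50063.73 + 9100.16 + 191.16 = 59355.05
Import duty = 59355.05 × 22% = 13058.11
Buyer bears (B): 9100.16 + 191.16 + 1271.55 + 188.89 + 1527.82 = 12279.58
Landed cost (B) = invoice 50063.73 + 12279.58 + duty 13058.11 = 75401.42
Difference = |75595.17 − 75401.42| = 193.75

Supplier B is cheaper by CHF 193.75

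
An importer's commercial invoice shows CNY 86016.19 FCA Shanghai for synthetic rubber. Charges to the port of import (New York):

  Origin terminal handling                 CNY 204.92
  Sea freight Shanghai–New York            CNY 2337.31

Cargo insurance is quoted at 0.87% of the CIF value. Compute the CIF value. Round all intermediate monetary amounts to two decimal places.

CIF value: CNY 89335.64

Let C be the CIF value. C = FCA price + pre-shipment costs + freight + 0.87% × C
C − 0.87% × C = 86016.19 + 204.92 + 2337.31
0.9913 × C = 88558.42
C = 88558.42 / 0.9913 = 89335.64
Insurance premium = 0.87% × 89335.64 = 777.22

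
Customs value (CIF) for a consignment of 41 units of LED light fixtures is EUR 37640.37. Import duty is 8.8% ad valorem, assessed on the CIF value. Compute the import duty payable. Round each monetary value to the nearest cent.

Import duty = 37640.37 × 8.8% = 3312.35

Import duty: EUR 3312.35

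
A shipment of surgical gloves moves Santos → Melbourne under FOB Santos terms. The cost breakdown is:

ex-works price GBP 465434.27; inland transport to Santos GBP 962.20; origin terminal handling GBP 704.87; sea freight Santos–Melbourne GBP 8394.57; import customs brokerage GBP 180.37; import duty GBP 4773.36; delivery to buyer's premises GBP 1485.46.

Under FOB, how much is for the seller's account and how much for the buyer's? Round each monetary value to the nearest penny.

Seller: GBP 467101.34; buyer: GBP 14833.76

FOB: the seller bears costs until goods are on board at the origin port; the buyer bears freight, insurance and all costs thereafter.
Seller's account: goods 465434.27 + inland to port 962.20 + origin terminal 704.87 = 467101.34
Buyer's account: freight 8394.57 + brokerage 180.37 + duty 4773.36 + delivery 1485.46 = 14833.76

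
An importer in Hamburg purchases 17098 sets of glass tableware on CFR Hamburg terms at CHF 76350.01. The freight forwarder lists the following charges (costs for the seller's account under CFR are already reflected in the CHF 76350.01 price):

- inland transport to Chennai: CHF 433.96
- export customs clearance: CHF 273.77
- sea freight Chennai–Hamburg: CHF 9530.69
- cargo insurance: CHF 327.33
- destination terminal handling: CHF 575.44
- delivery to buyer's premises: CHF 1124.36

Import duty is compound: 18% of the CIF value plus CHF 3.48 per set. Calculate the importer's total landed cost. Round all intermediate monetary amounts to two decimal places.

CFR: the seller pays costs through ocean freight to the destination port, but not insurance.
Already in the invoice (seller's account under CFR): inland to port, export clearance, freight — exclude.
CIF value = CFR price + insurance = 76350.01 + 327.33 = 76677.34
Ad valorem component: 76677.34 × 18% = 13801.92
Specific component: 17098 × 3.48 = 59501.04
Import duty = 13801.92 + 59501.04 = 73302.96
Buyer bears: insurance 327.33 + destination terminal 575.44 + delivery 1124.36 + duty 73302.96 = 75330.09
Landed cost = invoice 76350.01 + 75330.09 = 151680.10

Total landed cost: CHF 151680.10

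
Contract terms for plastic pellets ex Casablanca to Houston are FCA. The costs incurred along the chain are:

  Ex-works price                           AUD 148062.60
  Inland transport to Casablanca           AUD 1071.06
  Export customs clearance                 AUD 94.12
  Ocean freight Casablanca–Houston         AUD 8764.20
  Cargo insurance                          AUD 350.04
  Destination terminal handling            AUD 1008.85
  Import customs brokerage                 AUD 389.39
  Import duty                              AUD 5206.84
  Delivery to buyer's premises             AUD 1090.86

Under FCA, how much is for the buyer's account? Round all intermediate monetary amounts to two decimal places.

Buyer's account: AUD 16810.18

FCA: the seller delivers export-cleared goods to the carrier; the buyer bears costs from that point.
Seller's account: goods 148062.60 + inland to port 1071.06 + export clearance 94.12 = 149227.78
Buyer's account: freight 8764.20 + insurance 350.04 + destination terminal 1008.85 + brokerage 389.39 + duty 5206.84 + delivery 1090.86 = 16810.18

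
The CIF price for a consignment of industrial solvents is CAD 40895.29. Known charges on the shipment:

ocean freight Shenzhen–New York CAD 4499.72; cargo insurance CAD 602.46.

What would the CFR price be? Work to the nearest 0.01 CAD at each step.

CFR price: CAD 40292.83

Not relevant to the conversion: freight — on the seller under both CIF and CFR; already in the CIF price and stays in the CFR price.
From CIF to CFR, the seller no longer bears: insurance.
CFR price = 40895.29 − 602.46 = 40292.83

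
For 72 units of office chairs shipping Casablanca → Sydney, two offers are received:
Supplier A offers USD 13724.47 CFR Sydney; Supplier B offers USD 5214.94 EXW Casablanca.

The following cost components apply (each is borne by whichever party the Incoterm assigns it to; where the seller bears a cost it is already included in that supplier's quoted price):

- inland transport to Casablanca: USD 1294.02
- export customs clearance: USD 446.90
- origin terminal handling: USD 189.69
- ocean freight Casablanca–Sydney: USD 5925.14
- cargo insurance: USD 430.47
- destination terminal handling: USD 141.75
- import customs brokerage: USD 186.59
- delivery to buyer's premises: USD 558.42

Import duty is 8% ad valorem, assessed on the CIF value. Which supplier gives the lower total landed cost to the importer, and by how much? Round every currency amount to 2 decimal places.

Supplier B is cheaper by USD 706.09

Supplier A (CFR):
CIF value = CFR price + insurance = 13724.47 + 430.47 = 14154.94
Import duty = 14154.94 × 8% = 1132.40
Buyer bears (A): 430.47 + 141.75 + 186.59 + 558.42 = 1317.23
Landed cost (A) = invoice 13724.47 + 1317.23 + duty 1132.40 = 16174.10
Supplier B (EXW):
CIF value = EXW price + inland to port + export clearance + origin terminal + freight + insurance = 5214.94 + 1294.02 + 446.90 + 189.69 + 5925.14 + 430.47 = 13501.16
Import duty = 13501.16 × 8% = 1080.09
Buyer bears (B): 1294.02 + 446.90 + 189.69 + 5925.14 + 430.47 + 141.75 + 186.59 + 558.42 = 9172.98
Landed cost (B) = invoice 5214.94 + 9172.98 + duty 1080.09 = 15468.01
Difference = |16174.10 − 15468.01| = 706.09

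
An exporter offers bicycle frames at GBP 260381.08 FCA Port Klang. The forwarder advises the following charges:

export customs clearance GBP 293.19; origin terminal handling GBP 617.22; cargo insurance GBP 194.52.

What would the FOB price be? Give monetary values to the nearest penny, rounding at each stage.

FOB price: GBP 260998.30

Not relevant to the conversion: export clearance — on the seller under both FCA and FOB; already in the FCA price and stays in the FOB price. insurance — on the buyer under both terms; not part of either seller's price.
From FCA to FOB, the seller additionally bears: origin terminal.
FOB price = 260381.08 + 617.22 = 260998.30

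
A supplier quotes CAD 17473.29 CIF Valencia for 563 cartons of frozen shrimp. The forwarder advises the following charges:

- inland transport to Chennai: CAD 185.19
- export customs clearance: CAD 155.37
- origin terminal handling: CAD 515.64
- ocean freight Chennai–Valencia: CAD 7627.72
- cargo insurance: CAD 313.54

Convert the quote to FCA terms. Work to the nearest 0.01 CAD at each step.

FCA price: CAD 9016.39

Not relevant to the conversion: inland to port, export clearance — on the seller under both CIF and FCA; already in the CIF price and stays in the FCA price.
From CIF to FCA, the seller no longer bears: origin terminal, freight, insurance.
FCA price = 17473.29 − 515.64 − 7627.72 − 313.54 = 9016.39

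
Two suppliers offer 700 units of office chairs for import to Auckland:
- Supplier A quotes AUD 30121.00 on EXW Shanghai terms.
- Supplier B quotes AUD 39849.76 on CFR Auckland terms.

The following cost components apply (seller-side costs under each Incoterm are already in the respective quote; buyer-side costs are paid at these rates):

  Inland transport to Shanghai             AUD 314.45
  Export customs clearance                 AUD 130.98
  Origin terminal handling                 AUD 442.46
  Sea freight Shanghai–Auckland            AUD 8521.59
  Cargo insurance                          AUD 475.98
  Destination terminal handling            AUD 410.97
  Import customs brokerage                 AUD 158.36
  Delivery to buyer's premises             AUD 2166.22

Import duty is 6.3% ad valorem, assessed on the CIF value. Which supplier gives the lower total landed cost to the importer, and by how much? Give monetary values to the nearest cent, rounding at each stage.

Supplier A (EXW):
CIF value = EXW price + inland to port + export clearance + origin terminal + freight + insurance = 30121.00 + 314.45 + 130.98 + 442.46 + 8521.59 + 475.98 = 40006.46
Import duty = 40006.46 × 6.3% = 2520.41
Buyer bears (A): 314.45 + 130.98 + 442.46 + 8521.59 + 475.98 + 410.97 + 158.36 + 2166.22 = 12621.01
Landed cost (A) = invoice 30121.00 + 12621.01 + duty 2520.41 = 45262.42
Supplier B (CFR):
CIF value = CFR price + insurance = 39849.76 + 475.98 = 40325.74
Import duty = 40325.74 × 6.3% = 2540.52
Buyer bears (B): 475.98 + 410.97 + 158.36 + 2166.22 = 3211.53
Landed cost (B) = invoice 39849.76 + 3211.53 + duty 2540.52 = 45601.81
Difference = |45262.42 − 45601.81| = 339.39

Supplier A is cheaper by AUD 339.39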